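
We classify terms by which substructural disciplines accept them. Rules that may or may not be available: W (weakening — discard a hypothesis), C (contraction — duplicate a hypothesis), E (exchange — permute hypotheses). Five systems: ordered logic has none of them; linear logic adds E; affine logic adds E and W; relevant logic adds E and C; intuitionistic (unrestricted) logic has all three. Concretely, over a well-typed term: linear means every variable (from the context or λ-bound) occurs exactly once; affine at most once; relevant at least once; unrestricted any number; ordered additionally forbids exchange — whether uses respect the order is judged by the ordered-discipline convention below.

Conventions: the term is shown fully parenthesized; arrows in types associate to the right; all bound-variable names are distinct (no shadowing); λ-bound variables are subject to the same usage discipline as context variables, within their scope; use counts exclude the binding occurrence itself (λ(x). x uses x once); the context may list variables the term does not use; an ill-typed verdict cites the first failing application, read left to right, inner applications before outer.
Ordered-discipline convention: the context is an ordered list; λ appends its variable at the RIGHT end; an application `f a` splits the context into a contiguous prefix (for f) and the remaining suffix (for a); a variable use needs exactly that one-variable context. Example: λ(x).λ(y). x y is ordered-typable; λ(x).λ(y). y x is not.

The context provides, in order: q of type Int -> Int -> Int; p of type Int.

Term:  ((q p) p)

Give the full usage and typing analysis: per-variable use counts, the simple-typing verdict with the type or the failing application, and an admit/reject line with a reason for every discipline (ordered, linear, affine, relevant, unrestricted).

counts: q=1, p=2
use order (left to right): q, p, p
typing: the term checks, with type Int
ordered: ✗ — needs contraction — p ×2
linear: ✗ — needs contraction — p ×2
affine: ✗ — needs contraction — p ×2
relevant: ✓ — none of q, p goes unused
unrestricted: ✓ — well-typed at Int; no restrictions here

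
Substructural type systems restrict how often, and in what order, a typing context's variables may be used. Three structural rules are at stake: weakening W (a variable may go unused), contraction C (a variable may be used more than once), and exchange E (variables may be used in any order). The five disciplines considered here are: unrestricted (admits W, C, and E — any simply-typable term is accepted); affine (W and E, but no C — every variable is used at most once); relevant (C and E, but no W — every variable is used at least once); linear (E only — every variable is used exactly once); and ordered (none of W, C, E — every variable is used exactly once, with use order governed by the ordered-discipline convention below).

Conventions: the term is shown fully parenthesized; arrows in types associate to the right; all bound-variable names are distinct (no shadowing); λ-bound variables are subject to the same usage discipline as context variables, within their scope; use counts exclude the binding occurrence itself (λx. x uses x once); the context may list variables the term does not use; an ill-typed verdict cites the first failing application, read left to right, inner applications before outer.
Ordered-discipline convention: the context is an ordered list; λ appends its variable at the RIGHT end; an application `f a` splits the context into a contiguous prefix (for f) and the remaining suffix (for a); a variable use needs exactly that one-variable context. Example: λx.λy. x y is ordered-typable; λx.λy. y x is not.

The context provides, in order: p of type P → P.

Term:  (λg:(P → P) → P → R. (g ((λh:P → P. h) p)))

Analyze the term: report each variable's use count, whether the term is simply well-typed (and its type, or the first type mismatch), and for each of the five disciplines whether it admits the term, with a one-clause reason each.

use counts: p: 1, g (bound): 1, h (bound): 1
left-to-right use order: g, h, p
typing: well-typed — term : ((P → P) → P → R) → P → R
ordered ✗ (no contiguous prefix/suffix split fits g, h, p)
linear ✓ (exactly-once usage across p, g, h)
affine ✓ (no duplicate uses among p, g, h)
relevant ✓ (p, g, h: all used, weakening unneeded)
unrestricted ✓ (type-checks (((P → P) → P → R) → P → R) and nothing is barred)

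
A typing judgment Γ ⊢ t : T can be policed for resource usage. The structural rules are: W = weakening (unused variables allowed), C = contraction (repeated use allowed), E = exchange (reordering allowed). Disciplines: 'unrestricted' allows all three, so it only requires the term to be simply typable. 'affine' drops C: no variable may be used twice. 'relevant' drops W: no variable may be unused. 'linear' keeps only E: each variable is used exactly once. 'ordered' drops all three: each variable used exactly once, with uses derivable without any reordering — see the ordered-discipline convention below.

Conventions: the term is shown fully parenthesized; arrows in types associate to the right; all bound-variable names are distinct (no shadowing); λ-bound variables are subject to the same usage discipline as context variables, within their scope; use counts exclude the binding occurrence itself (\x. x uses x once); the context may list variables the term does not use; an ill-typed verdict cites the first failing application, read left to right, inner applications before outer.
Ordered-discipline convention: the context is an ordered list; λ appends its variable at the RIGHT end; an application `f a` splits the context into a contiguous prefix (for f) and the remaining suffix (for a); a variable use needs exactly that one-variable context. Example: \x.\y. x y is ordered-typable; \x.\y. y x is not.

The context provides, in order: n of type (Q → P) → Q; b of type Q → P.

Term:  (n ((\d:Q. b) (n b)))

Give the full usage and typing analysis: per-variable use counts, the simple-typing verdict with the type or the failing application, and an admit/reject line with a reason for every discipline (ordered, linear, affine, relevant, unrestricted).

variable uses: n ×2; b ×2; d (λ-bound) ×0
use order (left to right): n, b, n, b
typing: well-typed — term : Q
ordered ✗ (n ×2, b ×2 used more than once (contraction); unused: d — weakening required)
linear ✗ (n ×2, b ×2 used more than once (contraction); unused: d — weakening required)
affine ✗ (n ×2, b ×2 used more than once (contraction))
relevant ✗ (unused: d — weakening required)
unrestricted ✓ (type-checks (Q) and nothing is barred)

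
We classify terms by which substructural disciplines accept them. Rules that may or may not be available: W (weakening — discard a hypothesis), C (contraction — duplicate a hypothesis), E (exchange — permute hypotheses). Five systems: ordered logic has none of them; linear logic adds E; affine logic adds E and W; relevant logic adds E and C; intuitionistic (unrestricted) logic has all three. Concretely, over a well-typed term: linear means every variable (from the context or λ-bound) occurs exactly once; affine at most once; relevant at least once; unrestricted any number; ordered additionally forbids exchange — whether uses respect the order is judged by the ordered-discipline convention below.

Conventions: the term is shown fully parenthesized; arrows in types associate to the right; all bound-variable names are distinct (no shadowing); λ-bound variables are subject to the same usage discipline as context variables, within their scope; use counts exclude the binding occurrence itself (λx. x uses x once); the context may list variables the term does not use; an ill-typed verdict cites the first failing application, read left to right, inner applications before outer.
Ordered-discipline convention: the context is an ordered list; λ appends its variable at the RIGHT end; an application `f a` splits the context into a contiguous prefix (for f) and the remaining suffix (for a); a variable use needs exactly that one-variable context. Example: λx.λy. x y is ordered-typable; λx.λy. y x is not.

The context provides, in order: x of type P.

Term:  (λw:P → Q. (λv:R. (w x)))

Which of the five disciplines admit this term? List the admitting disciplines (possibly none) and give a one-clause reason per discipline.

accepted by: affine, unrestricted
variable uses: x: 1×, w (bound): 1×, v (bound): 0×
uses in reading order: w, x
typing: well-typed at (P → Q) → R → Q
ordered ✗ (needs weakening: v unused)
linear ✗ (needs weakening: v unused)
affine ✓ (no duplicate uses among x, w, v)
relevant ✗ (needs weakening: v unused)
unrestricted ✓ (typability at (P → Q) → R → Q is all that's needed)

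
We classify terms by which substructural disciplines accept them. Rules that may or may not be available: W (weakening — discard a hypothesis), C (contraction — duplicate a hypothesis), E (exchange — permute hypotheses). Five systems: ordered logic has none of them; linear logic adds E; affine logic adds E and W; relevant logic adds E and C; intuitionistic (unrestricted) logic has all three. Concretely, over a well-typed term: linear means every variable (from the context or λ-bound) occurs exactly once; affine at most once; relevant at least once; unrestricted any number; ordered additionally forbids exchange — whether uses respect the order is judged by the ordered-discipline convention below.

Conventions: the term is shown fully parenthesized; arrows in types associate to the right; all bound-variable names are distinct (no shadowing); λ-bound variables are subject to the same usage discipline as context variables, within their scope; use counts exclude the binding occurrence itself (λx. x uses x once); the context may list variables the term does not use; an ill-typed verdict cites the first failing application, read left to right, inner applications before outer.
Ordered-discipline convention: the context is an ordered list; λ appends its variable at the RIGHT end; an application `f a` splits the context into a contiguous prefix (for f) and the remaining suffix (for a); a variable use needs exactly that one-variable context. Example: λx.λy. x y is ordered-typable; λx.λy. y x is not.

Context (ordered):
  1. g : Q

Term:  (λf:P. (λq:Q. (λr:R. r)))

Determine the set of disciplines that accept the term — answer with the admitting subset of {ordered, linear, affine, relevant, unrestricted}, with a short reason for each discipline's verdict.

admitted in: affine, unrestricted
variable uses: g: 0×; f [bound]: 0×; q [bound]: 0×; r [bound]: 1×
left-to-right use order: r
typing: ✓ — P → Q → R → R
ordered: ✗, unused: g, f, q — weakening required
linear: ✗, unused: g, f, q — weakening required
affine: ✓, no duplicate uses among g, f, q, r
relevant: ✗, unused: g, f, q — weakening required
unrestricted: ✓, well-typed at P → Q → R → R; no restrictions here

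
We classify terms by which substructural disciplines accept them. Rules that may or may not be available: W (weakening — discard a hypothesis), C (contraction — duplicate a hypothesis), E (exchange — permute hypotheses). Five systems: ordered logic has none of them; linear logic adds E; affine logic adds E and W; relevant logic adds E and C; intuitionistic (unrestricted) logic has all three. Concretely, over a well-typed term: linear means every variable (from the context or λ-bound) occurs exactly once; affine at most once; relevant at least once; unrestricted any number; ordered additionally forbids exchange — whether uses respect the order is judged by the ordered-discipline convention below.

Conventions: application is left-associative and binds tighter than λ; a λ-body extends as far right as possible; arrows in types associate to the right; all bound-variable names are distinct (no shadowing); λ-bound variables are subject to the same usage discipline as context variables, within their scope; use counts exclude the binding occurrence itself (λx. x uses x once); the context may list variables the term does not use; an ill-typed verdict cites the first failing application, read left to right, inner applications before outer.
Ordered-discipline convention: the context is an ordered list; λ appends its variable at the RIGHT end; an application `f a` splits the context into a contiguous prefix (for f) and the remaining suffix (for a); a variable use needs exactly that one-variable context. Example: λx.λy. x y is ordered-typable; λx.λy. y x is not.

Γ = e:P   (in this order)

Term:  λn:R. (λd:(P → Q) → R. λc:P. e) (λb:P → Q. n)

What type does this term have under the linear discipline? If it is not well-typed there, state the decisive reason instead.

not well-typed under linear — d, c, b left unused
counts: e ×1; n (λ-bound) ×1; d (λ-bound) ×0; c (λ-bound) ×0; b (λ-bound) ×0
use order (left to right): e, n
typing: the term checks, with type R → P → P
per-discipline verdicts: ordered ✗; linear ✗; affine ✓; relevant ✗; unrestricted ✓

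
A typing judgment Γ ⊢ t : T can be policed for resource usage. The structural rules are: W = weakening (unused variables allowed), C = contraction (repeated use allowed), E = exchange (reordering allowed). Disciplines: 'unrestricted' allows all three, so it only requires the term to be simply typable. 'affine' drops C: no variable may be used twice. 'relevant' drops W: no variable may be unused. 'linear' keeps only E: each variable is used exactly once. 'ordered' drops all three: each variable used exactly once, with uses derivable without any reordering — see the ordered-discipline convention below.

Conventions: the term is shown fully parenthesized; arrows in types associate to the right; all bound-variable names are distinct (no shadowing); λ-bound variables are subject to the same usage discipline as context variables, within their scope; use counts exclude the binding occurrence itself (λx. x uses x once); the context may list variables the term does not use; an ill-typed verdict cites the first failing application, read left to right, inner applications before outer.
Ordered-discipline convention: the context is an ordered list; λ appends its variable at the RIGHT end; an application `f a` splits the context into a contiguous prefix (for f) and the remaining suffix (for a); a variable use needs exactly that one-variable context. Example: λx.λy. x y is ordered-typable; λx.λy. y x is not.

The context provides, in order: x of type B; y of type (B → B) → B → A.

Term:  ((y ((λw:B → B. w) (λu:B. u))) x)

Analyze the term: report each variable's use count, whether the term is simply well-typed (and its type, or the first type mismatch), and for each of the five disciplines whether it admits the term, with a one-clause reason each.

variable uses: x: 1, y: 1, w (λ-bound): 1, u (λ-bound): 1
order of uses: y, w, u, x
typing: ✓ — A
ordered ✗ (use order y, w, u, x needs exchange)
linear ✓ (each of x, y, w, u used exactly once)
affine ✓ (no duplicate uses among x, y, w, u)
relevant ✓ (at least one use each (x, y, w, u))
unrestricted ✓ (simply typable at A; W, C, E all held)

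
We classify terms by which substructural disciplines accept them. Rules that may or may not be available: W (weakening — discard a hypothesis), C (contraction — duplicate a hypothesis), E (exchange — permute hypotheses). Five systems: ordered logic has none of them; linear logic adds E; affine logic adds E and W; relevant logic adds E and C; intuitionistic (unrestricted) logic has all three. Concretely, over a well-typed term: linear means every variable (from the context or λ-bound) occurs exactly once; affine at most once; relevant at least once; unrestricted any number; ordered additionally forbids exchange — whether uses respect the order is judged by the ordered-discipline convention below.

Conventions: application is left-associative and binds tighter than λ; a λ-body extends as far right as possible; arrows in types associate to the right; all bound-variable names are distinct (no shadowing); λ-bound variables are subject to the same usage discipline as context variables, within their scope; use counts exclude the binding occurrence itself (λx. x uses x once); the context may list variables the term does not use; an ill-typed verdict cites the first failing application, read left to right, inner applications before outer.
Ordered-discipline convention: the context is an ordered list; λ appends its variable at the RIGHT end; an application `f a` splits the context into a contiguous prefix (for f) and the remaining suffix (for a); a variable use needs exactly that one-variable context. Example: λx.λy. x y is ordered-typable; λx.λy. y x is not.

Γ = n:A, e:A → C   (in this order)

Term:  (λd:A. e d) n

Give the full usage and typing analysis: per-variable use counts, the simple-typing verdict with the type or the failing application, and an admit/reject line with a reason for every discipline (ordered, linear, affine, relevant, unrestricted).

usage: n ×1, e ×1, d (bound) ×1
use order (left to right): e, d, n
typing: the term checks, with type C
ordered: ✗, no contiguous prefix/suffix split fits e, d, n
linear: ✓, n, e, d: one use apiece
affine: ✓, no duplicate uses among n, e, d
relevant: ✓, n, e, d: all used, weakening unneeded
unrestricted: ✓, well-typed at C; no restrictions here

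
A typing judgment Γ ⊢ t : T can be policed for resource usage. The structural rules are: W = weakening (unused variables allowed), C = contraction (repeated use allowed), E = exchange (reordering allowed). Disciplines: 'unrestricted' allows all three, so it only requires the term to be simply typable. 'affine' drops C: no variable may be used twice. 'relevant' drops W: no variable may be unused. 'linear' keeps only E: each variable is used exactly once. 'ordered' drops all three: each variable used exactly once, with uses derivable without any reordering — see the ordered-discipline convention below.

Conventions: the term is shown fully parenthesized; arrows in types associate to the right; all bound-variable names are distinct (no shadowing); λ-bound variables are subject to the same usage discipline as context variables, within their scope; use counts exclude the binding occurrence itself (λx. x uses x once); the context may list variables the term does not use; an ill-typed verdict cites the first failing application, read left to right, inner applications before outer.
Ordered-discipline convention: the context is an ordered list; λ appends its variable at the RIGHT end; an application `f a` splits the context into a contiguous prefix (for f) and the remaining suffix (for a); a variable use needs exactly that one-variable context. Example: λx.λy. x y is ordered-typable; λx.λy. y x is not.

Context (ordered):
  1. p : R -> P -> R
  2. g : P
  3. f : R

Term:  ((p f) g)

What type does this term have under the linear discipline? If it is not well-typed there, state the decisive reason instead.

term : R
counts: p=1; g=1; f=1
left-to-right use order: p, f, g
typing: well-typed — term : R
across the five disciplines: ordered ✗, linear ✓, affine ✓, relevant ✓, unrestricted ✓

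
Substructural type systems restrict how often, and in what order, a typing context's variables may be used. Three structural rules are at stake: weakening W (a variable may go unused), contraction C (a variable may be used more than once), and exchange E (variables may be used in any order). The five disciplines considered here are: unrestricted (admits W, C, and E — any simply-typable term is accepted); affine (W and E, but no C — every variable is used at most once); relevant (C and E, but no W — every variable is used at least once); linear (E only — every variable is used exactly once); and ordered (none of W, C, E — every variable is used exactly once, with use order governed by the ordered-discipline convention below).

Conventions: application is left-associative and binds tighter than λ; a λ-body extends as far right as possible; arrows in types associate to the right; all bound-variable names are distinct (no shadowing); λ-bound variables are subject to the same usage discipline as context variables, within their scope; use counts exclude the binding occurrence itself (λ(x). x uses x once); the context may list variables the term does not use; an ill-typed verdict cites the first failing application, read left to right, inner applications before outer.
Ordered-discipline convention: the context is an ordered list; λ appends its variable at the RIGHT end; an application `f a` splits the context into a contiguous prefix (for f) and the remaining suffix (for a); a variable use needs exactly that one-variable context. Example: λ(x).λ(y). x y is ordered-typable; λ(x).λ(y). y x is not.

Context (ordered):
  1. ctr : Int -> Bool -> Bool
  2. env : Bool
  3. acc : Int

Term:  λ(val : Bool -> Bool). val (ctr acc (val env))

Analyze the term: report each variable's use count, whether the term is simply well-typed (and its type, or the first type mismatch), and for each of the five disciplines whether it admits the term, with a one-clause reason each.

variable uses: ctr: 1×, env: 1×, acc: 1×, val (bound): 2×
use order (left to right): val, ctr, acc, val, env
typing: well-typed — term : (Bool -> Bool) -> Bool
ordered: ✗ — uses contraction: val ×2
linear: ✗ — uses contraction: val ×2
affine: ✗ — uses contraction: val ×2
relevant: ✓ — none of ctr, env, acc, val goes unused
unrestricted: ✓ — simply typable at (Bool -> Bool) -> Bool; W, C, E all held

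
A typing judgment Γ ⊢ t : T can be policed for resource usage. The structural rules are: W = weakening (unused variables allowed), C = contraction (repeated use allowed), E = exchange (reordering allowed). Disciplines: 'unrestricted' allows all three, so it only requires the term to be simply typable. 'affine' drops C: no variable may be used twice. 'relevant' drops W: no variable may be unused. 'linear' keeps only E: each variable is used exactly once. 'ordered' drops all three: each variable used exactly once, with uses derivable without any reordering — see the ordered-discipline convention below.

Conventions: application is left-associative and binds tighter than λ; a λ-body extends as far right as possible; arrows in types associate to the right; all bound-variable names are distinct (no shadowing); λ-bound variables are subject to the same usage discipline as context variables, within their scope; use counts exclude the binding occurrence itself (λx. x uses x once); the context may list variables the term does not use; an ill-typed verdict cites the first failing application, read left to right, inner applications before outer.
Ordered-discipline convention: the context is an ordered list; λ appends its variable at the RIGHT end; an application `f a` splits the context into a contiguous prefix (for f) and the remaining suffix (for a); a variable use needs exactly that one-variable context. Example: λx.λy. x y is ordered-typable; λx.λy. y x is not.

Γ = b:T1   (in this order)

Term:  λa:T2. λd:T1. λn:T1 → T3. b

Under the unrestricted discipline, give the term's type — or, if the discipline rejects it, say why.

term : T2 → T1 → (T1 → T3) → T1
counts: b ×1, a (λ-bound) ×0, d (λ-bound) ×0, n (λ-bound) ×0
use order (left to right): b
typing: well-typed at T2 → T1 → (T1 → T3) → T1
all disciplines: ordered ✗ | linear ✗ | affine ✓ | relevant ✗ | unrestricted ✓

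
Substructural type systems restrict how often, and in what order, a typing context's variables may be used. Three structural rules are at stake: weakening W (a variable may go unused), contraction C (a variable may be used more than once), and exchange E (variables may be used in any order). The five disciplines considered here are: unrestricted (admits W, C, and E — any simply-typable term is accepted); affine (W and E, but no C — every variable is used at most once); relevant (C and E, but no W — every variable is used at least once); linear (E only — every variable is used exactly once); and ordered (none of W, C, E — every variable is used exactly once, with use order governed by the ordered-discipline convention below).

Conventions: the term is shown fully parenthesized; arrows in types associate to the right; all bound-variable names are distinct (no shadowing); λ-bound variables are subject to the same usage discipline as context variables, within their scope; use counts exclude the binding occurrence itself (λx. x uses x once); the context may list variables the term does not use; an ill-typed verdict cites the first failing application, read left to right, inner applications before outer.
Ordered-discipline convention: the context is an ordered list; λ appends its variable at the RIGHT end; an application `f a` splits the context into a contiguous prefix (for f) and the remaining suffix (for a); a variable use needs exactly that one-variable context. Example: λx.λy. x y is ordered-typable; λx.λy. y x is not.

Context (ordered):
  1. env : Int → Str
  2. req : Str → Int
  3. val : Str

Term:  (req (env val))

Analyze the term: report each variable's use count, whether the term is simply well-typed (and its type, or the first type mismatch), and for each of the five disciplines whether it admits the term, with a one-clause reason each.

counts: env: 1, req: 1, val: 1
order of uses: req, env, val
typing: ill-typed: a function awaiting Int gets Str
ordered ✗ (fails simple typing)
linear ✗ (a type mismatch blocks all five)
affine ✗ (the type mismatch rejects it)
relevant ✗ (not simply typable)
unrestricted ✗ (fails simple typing)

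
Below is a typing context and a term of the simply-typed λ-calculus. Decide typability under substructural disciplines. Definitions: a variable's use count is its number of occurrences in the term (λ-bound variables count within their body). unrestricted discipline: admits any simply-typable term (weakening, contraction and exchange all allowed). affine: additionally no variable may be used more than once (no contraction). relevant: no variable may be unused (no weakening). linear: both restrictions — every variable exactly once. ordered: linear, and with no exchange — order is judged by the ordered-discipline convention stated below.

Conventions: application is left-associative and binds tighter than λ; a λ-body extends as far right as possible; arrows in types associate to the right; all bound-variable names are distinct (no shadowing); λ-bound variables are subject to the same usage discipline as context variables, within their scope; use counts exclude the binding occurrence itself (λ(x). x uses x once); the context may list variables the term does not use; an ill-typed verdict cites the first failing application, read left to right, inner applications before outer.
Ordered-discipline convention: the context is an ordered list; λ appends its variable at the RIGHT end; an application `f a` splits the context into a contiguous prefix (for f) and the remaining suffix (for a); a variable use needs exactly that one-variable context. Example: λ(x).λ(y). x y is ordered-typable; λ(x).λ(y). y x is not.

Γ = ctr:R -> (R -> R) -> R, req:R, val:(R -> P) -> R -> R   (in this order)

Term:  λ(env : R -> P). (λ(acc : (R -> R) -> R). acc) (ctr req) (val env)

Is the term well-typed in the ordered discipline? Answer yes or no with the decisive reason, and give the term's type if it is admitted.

yes — one use each (ctr, req, val, env, acc); ordered split holds; term : (R -> P) -> R
counts: ctr: 1×, req: 1×, val: 1×, env [bound]: 1×, acc [bound]: 1×
order of uses: acc, ctr, req, val, env
typing: well-typed at (R -> P) -> R
per-discipline verdicts: ordered ✓ · linear ✓ · affine ✓ · relevant ✓ · unrestricted ✓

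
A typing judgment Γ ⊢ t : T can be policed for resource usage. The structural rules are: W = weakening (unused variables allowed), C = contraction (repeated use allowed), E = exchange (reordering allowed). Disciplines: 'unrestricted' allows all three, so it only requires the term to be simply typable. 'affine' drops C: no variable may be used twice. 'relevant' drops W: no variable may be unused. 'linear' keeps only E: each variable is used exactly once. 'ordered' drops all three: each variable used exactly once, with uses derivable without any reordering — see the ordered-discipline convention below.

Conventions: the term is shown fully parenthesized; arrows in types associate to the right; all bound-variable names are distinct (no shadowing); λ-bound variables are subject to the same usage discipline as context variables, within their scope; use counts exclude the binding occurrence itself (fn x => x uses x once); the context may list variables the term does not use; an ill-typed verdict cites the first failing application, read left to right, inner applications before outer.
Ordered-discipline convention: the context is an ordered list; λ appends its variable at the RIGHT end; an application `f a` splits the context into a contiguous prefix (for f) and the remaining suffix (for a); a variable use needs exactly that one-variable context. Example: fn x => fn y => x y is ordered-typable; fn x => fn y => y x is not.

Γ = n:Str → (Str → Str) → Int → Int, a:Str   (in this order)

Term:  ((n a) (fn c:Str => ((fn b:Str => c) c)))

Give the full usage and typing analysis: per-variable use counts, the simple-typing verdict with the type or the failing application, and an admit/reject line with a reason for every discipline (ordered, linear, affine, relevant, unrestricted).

use counts: n: 1, a: 1, c [bound]: 2, b [bound]: 0
use order (left to right): n, a, c, c
typing: well-typed at Int → Int
ordered ✗ (repeated use of c ×2; unused: b — weakening required)
linear ✗ (repeated use of c ×2; unused: b — weakening required)
affine ✗ (repeated use of c ×2)
relevant ✗ (unused: b — weakening required)
unrestricted ✓ (simply typable at Int → Int; W, C, E all held)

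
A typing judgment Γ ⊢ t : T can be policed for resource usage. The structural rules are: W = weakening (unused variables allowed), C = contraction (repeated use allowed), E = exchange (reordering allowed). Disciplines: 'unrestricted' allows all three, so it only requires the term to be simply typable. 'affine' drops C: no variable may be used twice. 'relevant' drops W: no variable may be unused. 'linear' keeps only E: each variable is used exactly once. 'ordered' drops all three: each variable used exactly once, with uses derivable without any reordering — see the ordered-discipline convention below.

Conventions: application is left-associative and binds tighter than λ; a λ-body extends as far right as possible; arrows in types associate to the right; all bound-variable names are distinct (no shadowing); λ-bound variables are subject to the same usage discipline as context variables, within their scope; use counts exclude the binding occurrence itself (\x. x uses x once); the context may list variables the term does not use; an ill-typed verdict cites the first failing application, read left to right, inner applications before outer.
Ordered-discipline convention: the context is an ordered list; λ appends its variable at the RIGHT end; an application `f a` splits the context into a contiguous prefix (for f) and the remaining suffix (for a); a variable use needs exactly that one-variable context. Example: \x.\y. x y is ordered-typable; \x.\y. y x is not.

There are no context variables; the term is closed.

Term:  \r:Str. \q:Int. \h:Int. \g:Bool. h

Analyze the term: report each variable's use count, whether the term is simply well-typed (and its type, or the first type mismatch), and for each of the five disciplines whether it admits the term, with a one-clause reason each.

counts: r (bound) ×0, q (bound) ×0, h (bound) ×1, g (bound) ×0
left-to-right use order: h
typing: the term checks, with type Str -> Int -> Int -> Bool -> Int
ordered: ✗ — r, q, g never used (weakening)
linear: ✗ — r, q, g never used (weakening)
affine: ✓ — no duplicate uses among r, q, h, g
relevant: ✗ — r, q, g never used (weakening)
unrestricted: ✓ — well-typed at Str -> Int -> Int -> Bool -> Int; no restrictions here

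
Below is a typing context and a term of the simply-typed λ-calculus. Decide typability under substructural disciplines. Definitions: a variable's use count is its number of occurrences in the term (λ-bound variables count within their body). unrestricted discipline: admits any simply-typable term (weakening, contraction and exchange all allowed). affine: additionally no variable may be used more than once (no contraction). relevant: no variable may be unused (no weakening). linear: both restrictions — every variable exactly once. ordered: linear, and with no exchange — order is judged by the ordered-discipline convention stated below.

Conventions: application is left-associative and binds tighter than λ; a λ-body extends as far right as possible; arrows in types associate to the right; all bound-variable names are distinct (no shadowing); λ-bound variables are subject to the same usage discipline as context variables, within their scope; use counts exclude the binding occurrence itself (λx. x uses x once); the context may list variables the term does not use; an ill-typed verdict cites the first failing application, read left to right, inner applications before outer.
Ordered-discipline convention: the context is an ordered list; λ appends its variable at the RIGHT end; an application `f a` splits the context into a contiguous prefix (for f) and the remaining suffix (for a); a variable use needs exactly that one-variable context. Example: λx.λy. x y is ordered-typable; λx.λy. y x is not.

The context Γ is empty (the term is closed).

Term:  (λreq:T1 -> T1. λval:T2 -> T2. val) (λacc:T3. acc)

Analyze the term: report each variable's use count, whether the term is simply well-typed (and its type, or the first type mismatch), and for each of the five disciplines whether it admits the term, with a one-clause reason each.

usage: req (bound)=0; val (bound)=1; acc (bound)=1
order of uses: val, acc
typing: ill-typed: an argument T3 -> T3 mismatches the expected T1 -> T1
ordered: ✗, a type mismatch blocks all five
linear: ✗, the type mismatch rejects it
affine: ✗, not simply typable
relevant: ✗, fails simple typing
unrestricted: ✗, a type mismatch blocks all five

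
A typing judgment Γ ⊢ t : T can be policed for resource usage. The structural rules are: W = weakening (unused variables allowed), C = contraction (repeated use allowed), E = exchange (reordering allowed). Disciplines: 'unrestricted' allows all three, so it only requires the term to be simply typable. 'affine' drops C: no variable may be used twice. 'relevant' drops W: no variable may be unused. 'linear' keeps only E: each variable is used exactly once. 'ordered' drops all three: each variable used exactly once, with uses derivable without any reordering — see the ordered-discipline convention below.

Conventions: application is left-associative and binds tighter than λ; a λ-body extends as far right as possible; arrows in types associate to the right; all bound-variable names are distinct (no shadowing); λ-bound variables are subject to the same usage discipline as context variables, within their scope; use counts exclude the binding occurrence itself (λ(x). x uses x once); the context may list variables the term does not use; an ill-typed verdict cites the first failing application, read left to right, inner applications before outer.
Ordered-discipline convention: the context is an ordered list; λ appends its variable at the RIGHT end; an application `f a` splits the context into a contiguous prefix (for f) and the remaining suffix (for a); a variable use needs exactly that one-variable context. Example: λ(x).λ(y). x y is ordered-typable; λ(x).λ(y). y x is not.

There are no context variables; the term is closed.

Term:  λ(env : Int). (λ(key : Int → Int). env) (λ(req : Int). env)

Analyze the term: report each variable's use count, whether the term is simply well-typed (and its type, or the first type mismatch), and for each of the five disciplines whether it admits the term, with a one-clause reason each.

variable uses: env [bound]: 2×, key [bound]: 0×, req [bound]: 0×
uses in reading order: env, env
typing: the term checks, with type Int → Int
ordered: ✗, env ×2 used more than once (contraction); key, req never used (weakening)
linear: ✗, env ×2 used more than once (contraction); key, req never used (weakening)
affine: ✗, env ×2 used more than once (contraction)
relevant: ✗, key, req never used (weakening)
unrestricted: ✓, type-checks (Int → Int) and nothing is barred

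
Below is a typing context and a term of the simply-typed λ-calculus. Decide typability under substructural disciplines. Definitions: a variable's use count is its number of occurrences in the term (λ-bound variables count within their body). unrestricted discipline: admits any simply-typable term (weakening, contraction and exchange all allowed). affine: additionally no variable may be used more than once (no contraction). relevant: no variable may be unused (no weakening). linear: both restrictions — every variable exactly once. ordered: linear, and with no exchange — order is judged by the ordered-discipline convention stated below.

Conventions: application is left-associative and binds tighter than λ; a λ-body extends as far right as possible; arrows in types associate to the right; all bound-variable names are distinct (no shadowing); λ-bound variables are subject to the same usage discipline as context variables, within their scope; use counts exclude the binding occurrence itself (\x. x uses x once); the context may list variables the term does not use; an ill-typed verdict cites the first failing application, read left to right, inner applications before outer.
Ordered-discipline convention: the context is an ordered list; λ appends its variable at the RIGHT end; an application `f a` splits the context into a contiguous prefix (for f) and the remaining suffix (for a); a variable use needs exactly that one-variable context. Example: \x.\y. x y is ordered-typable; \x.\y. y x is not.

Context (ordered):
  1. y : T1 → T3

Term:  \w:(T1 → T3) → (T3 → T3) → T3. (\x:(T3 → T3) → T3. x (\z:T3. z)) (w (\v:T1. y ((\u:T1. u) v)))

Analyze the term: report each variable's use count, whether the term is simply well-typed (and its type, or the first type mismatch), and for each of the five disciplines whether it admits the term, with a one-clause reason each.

counts: y=1; w [bound]=1; x [bound]=1; z [bound]=1; v [bound]=1; u [bound]=1
order of uses: x, z, w, y, u, v
typing: well-typed — term : ((T1 → T3) → (T3 → T3) → T3) → T3
ordered: ✗, use order x, z, w, y, u, v needs exchange
linear: ✓, y, w, x, z, v, u: one use apiece
affine: ✓, no duplicate uses among y, w, x, z, v, u
relevant: ✓, every one of y, w, x, z, v, u appears
unrestricted: ✓, type-checks (((T1 → T3) → (T3 → T3) → T3) → T3) and nothing is barred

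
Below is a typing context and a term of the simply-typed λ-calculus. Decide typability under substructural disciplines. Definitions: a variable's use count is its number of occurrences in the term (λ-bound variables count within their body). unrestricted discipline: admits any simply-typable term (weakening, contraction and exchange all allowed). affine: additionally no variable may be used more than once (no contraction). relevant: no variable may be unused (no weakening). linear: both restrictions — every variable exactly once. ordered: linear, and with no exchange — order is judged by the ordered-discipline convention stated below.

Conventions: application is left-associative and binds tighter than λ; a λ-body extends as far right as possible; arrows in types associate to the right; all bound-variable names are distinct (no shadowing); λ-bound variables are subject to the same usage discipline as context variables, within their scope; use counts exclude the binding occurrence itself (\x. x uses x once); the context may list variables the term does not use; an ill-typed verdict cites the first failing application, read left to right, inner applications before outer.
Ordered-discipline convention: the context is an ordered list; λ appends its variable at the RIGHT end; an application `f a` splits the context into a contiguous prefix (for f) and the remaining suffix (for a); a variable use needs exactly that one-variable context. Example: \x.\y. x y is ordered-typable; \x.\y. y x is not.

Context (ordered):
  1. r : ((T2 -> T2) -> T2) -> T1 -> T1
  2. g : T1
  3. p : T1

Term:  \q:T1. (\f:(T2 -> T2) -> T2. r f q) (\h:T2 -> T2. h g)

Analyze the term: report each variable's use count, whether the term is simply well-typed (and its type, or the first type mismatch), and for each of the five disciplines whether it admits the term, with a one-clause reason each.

use counts: r: 1; g: 1; p: 0; q (λ-bound): 1; f (λ-bound): 1; h (λ-bound): 1
use order (left to right): r, f, q, h, g
typing: ill-typed: an application expects T2 but receives T1
ordered: ✗ — the type mismatch rejects it
linear: ✗ — not simply typable
affine: ✗ — fails simple typing
relevant: ✗ — a type mismatch blocks all five
unrestricted: ✗ — the type mismatch rejects it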